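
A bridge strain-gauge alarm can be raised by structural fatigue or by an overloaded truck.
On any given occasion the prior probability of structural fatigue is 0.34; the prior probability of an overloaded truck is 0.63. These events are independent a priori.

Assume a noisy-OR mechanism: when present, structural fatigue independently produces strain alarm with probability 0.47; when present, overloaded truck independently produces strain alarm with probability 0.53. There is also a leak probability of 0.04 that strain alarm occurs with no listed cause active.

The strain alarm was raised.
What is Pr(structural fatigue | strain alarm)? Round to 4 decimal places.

Pr(structural fatigue | strain alarm) ≈ 0.4857

Under noisy-OR, P(strain alarm | causes) = 1 − (1−0.04)·∏(1−qᵢ) over the active causes.
P(strain alarm) = 0.04*0.66*0.37 + 0.5488*0.66*0.63 + 0.4912*0.34*0.37 + 0.760864*0.34*0.63 = 0.009768 + 0.228191 + 0.061793 + 0.162977 = 0.462729
The structural fatigue-present share is 0.061793 + 0.162977 = 0.224770.
So P(structural fatigue | strain alarm) = 0.224770/0.462729 ≈ 0.4857.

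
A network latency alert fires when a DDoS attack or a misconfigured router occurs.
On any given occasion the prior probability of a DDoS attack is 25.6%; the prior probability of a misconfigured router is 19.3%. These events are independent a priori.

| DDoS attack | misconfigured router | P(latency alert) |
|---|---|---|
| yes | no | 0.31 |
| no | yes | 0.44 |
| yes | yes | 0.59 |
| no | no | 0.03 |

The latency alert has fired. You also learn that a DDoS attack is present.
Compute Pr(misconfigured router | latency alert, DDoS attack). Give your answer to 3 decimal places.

Numerator (weight on configurations with misconfigured router): 0.59·0.193 = 0.113870
Denominator P(latency alert | DDoS attack): 0.31·0.807 + 0.59·0.193 = 0.364040
Posterior = 0.113870 / 0.364040 ≈ 0.313

Pr(misconfigured router | latency alert, DDoS attack) ≈ 0.313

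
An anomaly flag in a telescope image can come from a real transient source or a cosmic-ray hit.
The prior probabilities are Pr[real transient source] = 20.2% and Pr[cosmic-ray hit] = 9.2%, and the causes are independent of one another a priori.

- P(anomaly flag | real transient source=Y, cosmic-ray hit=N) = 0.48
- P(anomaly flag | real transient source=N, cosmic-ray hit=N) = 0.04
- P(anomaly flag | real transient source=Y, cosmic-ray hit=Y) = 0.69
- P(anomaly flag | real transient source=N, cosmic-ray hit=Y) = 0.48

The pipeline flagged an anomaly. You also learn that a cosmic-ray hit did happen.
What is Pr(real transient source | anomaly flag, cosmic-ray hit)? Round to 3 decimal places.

P(anomaly flag | cosmic-ray hit) = 0.48·0.798 + 0.69·0.202 = 0.383040 + 0.139380 = 0.522420
Restricting to configurations with real transient source present: 0.69·0.202 = 0.139380.
P(real transient source | anomaly flag, cosmic-ray hit) = 0.139380 / 0.522420 ≈ 0.267

Pr(real transient source | anomaly flag, cosmic-ray hit) ≈ 0.267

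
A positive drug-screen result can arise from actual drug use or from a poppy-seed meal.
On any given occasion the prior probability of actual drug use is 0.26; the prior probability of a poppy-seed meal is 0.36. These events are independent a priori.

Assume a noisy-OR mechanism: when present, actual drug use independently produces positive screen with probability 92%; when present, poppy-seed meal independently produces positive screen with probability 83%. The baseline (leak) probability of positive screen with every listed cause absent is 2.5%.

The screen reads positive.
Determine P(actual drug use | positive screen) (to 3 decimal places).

Under noisy-OR, P(positive screen | causes) = 1 − (1−0.025)·∏(1−qᵢ) over the active causes.
For the numerator, keep only actual drug use=true terms: 0.153421 + 0.092359 = 0.245780
The normalizing constant is 0.025×0.74×0.64 + 0.83425×0.74×0.36 + 0.922×0.26×0.64 + 0.98674×0.26×0.36 = 0.479864
P(actual drug use | positive screen) = 0.245780/0.479864 ≈ 0.512

P(actual drug use | positive screen) ≈ 0.512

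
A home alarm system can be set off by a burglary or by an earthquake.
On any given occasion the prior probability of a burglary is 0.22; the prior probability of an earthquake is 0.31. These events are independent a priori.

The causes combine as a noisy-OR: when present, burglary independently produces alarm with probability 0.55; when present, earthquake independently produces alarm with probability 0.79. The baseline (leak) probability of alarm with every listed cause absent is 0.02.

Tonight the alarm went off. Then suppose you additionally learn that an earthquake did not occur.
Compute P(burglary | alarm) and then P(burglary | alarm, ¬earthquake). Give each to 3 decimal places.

P(burglary | alarm) ≈ 0.420; P(burglary | alarm, ¬earthquake) ≈ 0.887

Under noisy-OR, P(alarm | causes) = 1 − (1−0.02)·∏(1−qᵢ) over the active causes.
Sum P(alarm|·) weighted by the priors over the 4 (burglary, earthquake) configurations:
  P(alarm) = 0.02*0.78*0.69 + 0.7942*0.78*0.31 + 0.559*0.22*0.69 + 0.90739*0.22*0.31
        = 0.010764 + 0.192038 + 0.084856 + 0.061884 = 0.349542
Keeping only the burglary-present terms gives 0.146740, so
  P(burglary | alarm) = 0.146740 / 0.349542 ≈ 0.420

With the extra evidence:
Enumerate both values of burglary and weight by the priors:
  P(alarm | ¬earthquake) = 0.02×0.78 + 0.559×0.22
        = 0.015600 + 0.122980 = 0.138580
Keeping only the burglary-present terms gives 0.122980, so
  P(burglary | alarm, ¬earthquake) = 0.122980 / 0.138580 ≈ 0.887
Ruling out earthquake raises the posterior on burglary — the flip side of explaining away.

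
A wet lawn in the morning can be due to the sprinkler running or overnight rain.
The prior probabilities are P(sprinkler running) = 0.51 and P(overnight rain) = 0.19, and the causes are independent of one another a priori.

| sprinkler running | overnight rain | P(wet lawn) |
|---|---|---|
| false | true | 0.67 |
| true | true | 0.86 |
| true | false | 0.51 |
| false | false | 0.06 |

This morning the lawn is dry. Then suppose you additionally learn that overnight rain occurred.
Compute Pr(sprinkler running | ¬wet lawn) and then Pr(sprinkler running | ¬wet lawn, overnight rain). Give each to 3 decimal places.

Pr(sprinkler running | ¬wet lawn) ≈ 0.348; Pr(sprinkler running | ¬wet lawn, overnight rain) ≈ 0.306

Weight on sprinkler running=true, given the evidence: 0.202419 + 0.013566 = 0.215985
Normalizer over all consistent configurations: 0.94·0.49·0.81 + 0.33·0.49·0.19 + 0.49·0.51·0.81 + 0.14·0.51·0.19 = 0.619794
P(sprinkler running | ¬wet lawn) = 0.215985/0.619794 ≈ 0.348

Now condition on the additional information:
P(¬wet lawn | overnight rain) = 0.33×0.49 + 0.14×0.51 = 0.161700 + 0.071400 = 0.233100
The sprinkler running-present share is 0.14×0.51 = 0.071400.
Hence the posterior is 0.071400/0.233100 ≈ 0.306.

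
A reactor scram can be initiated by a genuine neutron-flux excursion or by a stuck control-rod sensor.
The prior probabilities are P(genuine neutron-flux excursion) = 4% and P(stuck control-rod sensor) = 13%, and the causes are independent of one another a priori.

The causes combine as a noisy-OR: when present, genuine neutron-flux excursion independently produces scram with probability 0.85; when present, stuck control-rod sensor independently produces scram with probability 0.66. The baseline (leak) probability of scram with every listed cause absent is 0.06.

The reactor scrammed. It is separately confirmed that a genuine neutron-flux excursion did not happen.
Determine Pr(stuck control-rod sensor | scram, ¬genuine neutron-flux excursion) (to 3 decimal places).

Pr(stuck control-rod sensor | scram, ¬genuine neutron-flux excursion) ≈ 0.629

Under noisy-OR, P(scram | causes) = 1 − (1−0.06)·∏(1−qᵢ) over the active causes.
P(scram | ¬genuine neutron-flux excursion) = 0.06·0.87 + 0.6804·0.13 = 0.052200 + 0.088452 = 0.140652
The stuck control-rod sensor-present share is 0.6804·0.13 = 0.088452.
So P(stuck control-rod sensor | scram, ¬genuine neutron-flux excursion) = 0.088452/0.140652 ≈ 0.629.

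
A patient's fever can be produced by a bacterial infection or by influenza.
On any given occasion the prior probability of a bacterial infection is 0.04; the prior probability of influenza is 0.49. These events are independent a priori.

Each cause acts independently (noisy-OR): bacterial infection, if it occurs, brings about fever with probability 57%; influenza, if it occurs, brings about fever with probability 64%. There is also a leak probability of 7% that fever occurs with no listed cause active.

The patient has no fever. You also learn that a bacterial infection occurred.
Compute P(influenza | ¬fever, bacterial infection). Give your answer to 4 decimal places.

P(influenza | ¬fever, bacterial infection) ≈ 0.2570

Under noisy-OR, P(fever | causes) = 1 − (1−0.07)·∏(1−qᵢ) over the active causes.
Enumerate both values of influenza and weight by the priors:
  P(¬fever | bacterial infection) = 0.3999·0.51 + 0.143964·0.49
        = 0.203949 + 0.070542 = 0.274491
Configurations with influenza contribute 0.070542, so
  P(influenza | ¬fever, bacterial infection) = 0.070542 / 0.274491 ≈ 0.2570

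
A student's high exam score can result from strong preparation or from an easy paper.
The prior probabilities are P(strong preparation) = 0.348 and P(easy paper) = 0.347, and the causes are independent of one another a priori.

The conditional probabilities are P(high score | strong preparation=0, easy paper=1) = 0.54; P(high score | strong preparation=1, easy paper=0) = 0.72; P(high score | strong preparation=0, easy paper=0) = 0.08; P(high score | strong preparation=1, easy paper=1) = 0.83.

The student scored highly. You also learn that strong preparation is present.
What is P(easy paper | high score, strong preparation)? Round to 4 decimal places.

For the numerator, keep only easy paper=true terms: 0.83*0.347 = 0.288010
Denominator P(high score | strong preparation): 0.72*0.653 + 0.83*0.347 = 0.758170
Posterior = 0.288010 / 0.758170 ≈ 0.3799

P(easy paper | high score, strong preparation) ≈ 0.3799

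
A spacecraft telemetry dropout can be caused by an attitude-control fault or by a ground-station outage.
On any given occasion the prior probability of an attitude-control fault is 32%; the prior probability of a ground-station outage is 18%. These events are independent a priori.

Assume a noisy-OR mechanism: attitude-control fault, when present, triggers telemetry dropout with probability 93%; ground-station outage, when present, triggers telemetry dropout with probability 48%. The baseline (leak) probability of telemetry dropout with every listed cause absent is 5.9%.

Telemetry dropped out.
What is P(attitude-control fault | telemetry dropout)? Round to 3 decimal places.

P(attitude-control fault | telemetry dropout) ≈ 0.759

Under noisy-OR, P(telemetry dropout | causes) = 1 − (1−0.059)·∏(1−qᵢ) over the active causes.
P(telemetry dropout) = 0.059·0.68·0.82 + 0.51068·0.68·0.18 + 0.93413·0.32·0.82 + 0.965748·0.32·0.18 = 0.032898 + 0.062507 + 0.245116 + 0.055627 = 0.396148
Of this, 0.300743 comes from 0.245116 + 0.055627 (the attitude-control fault=true cases).
P(attitude-control fault | telemetry dropout) = 0.300743 / 0.396148 ≈ 0.759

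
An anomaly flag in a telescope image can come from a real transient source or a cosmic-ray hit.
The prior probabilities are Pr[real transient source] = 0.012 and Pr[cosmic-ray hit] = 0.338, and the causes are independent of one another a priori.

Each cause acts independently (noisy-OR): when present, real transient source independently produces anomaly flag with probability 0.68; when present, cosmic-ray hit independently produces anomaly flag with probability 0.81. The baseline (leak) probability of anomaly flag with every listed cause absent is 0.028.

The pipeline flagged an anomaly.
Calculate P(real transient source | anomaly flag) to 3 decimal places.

Under noisy-OR, P(anomaly flag | causes) = 1 − (1−0.028)·∏(1−qᵢ) over the active causes.
For the numerator, keep only real transient source=true terms: 0.005473 + 0.003816 = 0.009289
Denominator P(anomaly flag): 0.028·0.988·0.662 + 0.81532·0.988·0.338 + 0.68896·0.012·0.662 + 0.940902·0.012·0.338 = 0.299874
Posterior = 0.009289 / 0.299874 ≈ 0.031

P(real transient source | anomaly flag) ≈ 0.031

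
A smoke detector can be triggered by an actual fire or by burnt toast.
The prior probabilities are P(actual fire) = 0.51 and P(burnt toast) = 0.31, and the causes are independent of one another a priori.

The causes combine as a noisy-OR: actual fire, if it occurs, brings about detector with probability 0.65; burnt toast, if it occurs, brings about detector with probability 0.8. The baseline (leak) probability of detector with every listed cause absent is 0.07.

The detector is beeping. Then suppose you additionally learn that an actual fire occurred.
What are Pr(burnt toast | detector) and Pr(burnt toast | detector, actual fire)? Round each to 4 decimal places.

Under noisy-OR, P(detector | causes) = 1 − (1−0.07)·∏(1−qᵢ) over the active causes.
Weight on burnt toast=true, given the evidence: 0.123647 + 0.147808 = 0.271455
Normalizer over all consistent configurations: 0.07*0.49*0.69 + 0.814*0.49*0.31 + 0.6745*0.51*0.69 + 0.9349*0.51*0.31 = 0.532479
Posterior = 0.271455 / 0.532479 ≈ 0.5098

Now condition on the additional information:
By total probability over both values of burnt toast:
  P(detector | actual fire) = 0.6745*0.69 + 0.9349*0.31
        = 0.465405 + 0.289819 = 0.755224
Configurations with burnt toast contribute 0.289819, so
  P(burnt toast | detector, actual fire) = 0.289819 / 0.755224 ≈ 0.3838
This is intercausal reasoning (explaining away): once actual fire accounts for the detector, burnt toast becomes less likely.

Pr(burnt toast | detector) ≈ 0.5098; Pr(burnt toast | detector, actual fire) ≈ 0.3838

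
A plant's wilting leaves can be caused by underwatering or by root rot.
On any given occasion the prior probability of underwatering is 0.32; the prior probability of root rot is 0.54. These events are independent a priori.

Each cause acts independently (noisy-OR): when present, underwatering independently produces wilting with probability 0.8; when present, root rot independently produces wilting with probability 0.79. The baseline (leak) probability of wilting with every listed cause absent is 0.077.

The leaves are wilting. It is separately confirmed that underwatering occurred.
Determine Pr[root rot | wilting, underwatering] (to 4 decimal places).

Pr[root rot | wilting, underwatering] ≈ 0.5805

Under noisy-OR, P(wilting | causes) = 1 − (1−0.077)·∏(1−qᵢ) over the active causes.
Numerator (weight on configurations with root rot): 0.961234×0.54 = 0.519066
The normalizing constant is 0.8154×0.46 + 0.961234×0.54 = 0.894150
Posterior = 0.519066 / 0.894150 ≈ 0.5805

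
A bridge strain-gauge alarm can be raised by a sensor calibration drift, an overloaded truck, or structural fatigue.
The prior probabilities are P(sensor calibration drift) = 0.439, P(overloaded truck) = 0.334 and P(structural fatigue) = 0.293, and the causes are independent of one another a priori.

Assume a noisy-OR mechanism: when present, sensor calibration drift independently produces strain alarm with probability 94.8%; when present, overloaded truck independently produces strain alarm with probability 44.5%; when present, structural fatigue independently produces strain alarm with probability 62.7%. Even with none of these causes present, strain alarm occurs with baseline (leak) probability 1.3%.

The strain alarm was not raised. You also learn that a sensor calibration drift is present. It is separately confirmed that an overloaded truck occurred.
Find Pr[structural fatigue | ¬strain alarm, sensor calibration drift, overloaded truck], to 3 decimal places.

Pr[structural fatigue | ¬strain alarm, sensor calibration drift, overloaded truck] ≈ 0.134

Under noisy-OR, P(strain alarm | causes) = 1 − (1−0.013)·∏(1−qᵢ) over the active causes.
Sum P(¬strain alarm|·) weighted by the priors over both values of structural fatigue:
  P(¬strain alarm | sensor calibration drift, overloaded truck) = 0.028485×0.707 + 0.010625×0.293
        = 0.020139 + 0.003113 = 0.023252
Keeping only the structural fatigue-present terms gives 0.003113, so
  P(structural fatigue | ¬strain alarm, sensor calibration drift, overloaded truck) = 0.003113 / 0.023252 ≈ 0.134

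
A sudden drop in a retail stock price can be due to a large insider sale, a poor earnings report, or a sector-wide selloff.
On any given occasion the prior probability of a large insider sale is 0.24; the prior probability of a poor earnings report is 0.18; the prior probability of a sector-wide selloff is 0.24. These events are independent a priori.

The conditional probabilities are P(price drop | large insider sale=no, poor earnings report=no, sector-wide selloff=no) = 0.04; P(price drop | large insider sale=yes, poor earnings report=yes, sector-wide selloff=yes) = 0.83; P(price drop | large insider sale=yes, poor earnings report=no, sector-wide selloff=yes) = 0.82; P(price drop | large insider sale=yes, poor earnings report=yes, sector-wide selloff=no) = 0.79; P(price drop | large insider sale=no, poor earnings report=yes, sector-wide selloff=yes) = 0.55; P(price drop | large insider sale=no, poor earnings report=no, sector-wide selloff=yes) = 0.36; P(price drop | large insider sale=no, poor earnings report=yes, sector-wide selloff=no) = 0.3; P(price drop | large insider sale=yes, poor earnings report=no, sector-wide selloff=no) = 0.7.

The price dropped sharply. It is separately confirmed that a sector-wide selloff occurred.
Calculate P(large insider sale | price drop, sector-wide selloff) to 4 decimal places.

For the numerator, keep only large insider sale=true terms: 0.161376 + 0.035856 = 0.197232
Normalizer over all consistent configurations: 0.36·0.76·0.82 + 0.55·0.76·0.18 + 0.82·0.24·0.82 + 0.83·0.24·0.18 = 0.496824
Posterior = 0.197232 / 0.496824 ≈ 0.3970

P(large insider sale | price drop, sector-wide selloff) ≈ 0.3970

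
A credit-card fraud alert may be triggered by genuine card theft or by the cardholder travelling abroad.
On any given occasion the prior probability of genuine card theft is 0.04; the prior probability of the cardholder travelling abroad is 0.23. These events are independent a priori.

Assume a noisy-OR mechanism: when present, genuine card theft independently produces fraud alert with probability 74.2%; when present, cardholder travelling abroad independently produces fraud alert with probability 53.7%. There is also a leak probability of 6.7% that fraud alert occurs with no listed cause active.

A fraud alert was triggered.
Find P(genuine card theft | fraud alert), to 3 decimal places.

Under noisy-OR, P(fraud alert | causes) = 1 − (1−0.067)·∏(1−qᵢ) over the active causes.
Numerator (weight on configurations with genuine card theft): 0.023386 + 0.008175 = 0.031561
The normalizing constant is 0.067·0.96·0.77 + 0.568021·0.96·0.23 + 0.759286·0.04·0.77 + 0.888549·0.04·0.23 = 0.206506
Posterior = 0.031561 / 0.206506 ≈ 0.153

P(genuine card theft | fraud alert) ≈ 0.153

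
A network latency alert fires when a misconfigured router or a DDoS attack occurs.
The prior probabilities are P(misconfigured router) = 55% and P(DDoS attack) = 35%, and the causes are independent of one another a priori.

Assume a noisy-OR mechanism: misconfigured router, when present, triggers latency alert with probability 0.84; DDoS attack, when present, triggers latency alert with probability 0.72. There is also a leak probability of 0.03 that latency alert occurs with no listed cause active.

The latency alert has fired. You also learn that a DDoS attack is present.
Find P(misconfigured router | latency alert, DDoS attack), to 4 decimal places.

P(misconfigured router | latency alert, DDoS attack) ≈ 0.6161

Under noisy-OR, P(latency alert | causes) = 1 − (1−0.03)·∏(1−qᵢ) over the active causes.
Enumerate both values of misconfigured router and weight by the priors:
  P(latency alert | DDoS attack) = 0.7284*0.45 + 0.956544*0.55
        = 0.327780 + 0.526099 = 0.853879
The terms with misconfigured router present sum to 0.526099, so
  P(misconfigured router | latency alert, DDoS attack) = 0.526099 / 0.853879 ≈ 0.6161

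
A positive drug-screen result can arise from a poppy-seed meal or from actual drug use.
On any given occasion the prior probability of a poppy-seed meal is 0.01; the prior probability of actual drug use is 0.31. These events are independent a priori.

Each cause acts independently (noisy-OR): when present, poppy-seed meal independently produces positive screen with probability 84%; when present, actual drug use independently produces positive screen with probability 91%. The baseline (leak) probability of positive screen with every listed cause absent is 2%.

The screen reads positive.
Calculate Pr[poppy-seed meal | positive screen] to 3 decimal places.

Under noisy-OR, P(positive screen | causes) = 1 − (1−0.02)·∏(1−qᵢ) over the active causes.
P(positive screen) = 0.02·0.99·0.69 + 0.9118·0.99·0.31 + 0.8432·0.01·0.69 + 0.985888·0.01·0.31 = 0.013662 + 0.279831 + 0.005818 + 0.003056 = 0.302367
Restricting to configurations with poppy-seed meal present: 0.005818 + 0.003056 = 0.008874.
P(poppy-seed meal | positive screen) = 0.008874 / 0.302367 ≈ 0.029

Pr[poppy-seed meal | positive screen] ≈ 0.029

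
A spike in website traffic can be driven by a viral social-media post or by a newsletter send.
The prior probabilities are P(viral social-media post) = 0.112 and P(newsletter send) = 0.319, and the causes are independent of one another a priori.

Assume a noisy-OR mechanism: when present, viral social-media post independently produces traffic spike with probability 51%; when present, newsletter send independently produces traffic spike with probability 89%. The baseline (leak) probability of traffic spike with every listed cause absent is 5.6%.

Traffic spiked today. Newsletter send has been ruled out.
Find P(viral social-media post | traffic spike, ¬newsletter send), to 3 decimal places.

Under noisy-OR, P(traffic spike | causes) = 1 − (1−0.056)·∏(1−qᵢ) over the active causes.
For the numerator, keep only viral social-media post=true terms: 0.53744·0.112 = 0.060193
Normalizer over all consistent configurations: 0.056·0.888 + 0.53744·0.112 = 0.109921
P(viral social-media post | traffic spike, ¬newsletter send) = 0.060193/0.109921 ≈ 0.548

P(viral social-media post | traffic spike, ¬newsletter send) ≈ 0.548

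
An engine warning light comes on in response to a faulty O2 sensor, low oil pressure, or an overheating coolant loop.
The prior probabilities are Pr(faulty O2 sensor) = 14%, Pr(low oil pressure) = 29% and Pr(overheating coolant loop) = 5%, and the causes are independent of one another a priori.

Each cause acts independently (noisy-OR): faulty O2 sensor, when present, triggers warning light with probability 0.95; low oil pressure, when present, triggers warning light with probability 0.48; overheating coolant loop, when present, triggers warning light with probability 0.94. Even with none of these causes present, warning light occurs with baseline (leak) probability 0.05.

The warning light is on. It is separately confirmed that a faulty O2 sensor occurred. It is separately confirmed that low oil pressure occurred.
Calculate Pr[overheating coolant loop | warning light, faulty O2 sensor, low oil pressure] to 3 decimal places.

Under noisy-OR, P(warning light | causes) = 1 − (1−0.05)·∏(1−qᵢ) over the active causes.
Weight on overheating coolant loop=true, given the evidence: 0.998518×0.05 = 0.049926
Denominator P(warning light | faulty O2 sensor, low oil pressure): 0.9753×0.95 + 0.998518×0.05 = 0.976461
Posterior = 0.049926 / 0.976461 ≈ 0.051

Pr[overheating coolant loop | warning light, faulty O2 sensor, low oil pressure] ≈ 0.051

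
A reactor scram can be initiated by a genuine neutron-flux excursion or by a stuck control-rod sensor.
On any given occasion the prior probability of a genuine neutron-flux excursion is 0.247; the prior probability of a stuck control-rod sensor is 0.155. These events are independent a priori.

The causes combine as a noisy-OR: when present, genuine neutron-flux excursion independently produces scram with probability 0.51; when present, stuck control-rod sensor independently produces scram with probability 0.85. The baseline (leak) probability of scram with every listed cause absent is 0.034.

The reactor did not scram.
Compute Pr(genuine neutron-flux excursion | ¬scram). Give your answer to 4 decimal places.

Under noisy-OR, P(scram | causes) = 1 − (1−0.034)·∏(1−qᵢ) over the active causes.
Sum P(¬scram|·) weighted by the priors over the 4 (genuine neutron-flux excursion, stuck control-rod sensor) configurations:
  P(¬scram) = 0.966×0.753×0.845 + 0.1449×0.753×0.155 + 0.47334×0.247×0.845 + 0.071001×0.247×0.155
        = 0.614651 + 0.016912 + 0.098793 + 0.002718 = 0.733074
The terms with genuine neutron-flux excursion present sum to 0.101511, so
  P(genuine neutron-flux excursion | ¬scram) = 0.101511 / 0.733074 ≈ 0.1385

Pr(genuine neutron-flux excursion | ¬scram) ≈ 0.1385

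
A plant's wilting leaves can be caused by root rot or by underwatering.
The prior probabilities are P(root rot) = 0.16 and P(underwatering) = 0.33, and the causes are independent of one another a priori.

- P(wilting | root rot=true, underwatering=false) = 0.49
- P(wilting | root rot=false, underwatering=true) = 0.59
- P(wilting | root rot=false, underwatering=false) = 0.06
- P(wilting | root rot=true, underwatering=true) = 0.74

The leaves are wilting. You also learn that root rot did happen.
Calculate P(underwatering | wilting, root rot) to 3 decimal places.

P(underwatering | wilting, root rot) ≈ 0.427

Enumerate both values of underwatering and weight by the priors:
  P(wilting | root rot) = 0.49×0.67 + 0.74×0.33
        = 0.328300 + 0.244200 = 0.572500
Keeping only the underwatering-present terms gives 0.244200, so
  P(underwatering | wilting, root rot) = 0.244200 / 0.572500 ≈ 0.427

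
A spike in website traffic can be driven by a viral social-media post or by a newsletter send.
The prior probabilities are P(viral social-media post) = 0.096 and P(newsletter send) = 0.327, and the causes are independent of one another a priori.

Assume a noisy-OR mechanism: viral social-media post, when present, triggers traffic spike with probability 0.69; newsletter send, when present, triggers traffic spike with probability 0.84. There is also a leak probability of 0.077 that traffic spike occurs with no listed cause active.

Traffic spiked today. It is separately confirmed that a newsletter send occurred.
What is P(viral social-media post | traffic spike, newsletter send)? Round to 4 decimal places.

Under noisy-OR, P(traffic spike | causes) = 1 − (1−0.077)·∏(1−qᵢ) over the active causes.
Weight on viral social-media post=true, given the evidence: 0.954219·0.096 = 0.091605
Denominator P(traffic spike | newsletter send): 0.85232·0.904 + 0.954219·0.096 = 0.862102
Posterior = 0.091605 / 0.862102 ≈ 0.1063

P(viral social-media post | traffic spike, newsletter send) ≈ 0.1063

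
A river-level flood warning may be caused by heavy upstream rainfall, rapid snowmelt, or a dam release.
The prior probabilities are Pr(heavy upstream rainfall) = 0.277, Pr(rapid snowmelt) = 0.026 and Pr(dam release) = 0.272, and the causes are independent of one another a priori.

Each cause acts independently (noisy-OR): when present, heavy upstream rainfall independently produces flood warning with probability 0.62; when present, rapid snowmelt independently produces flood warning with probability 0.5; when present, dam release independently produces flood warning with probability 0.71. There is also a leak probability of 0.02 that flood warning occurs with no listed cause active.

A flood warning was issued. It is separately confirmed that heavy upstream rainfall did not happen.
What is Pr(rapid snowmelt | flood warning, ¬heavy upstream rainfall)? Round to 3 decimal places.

Under noisy-OR, P(flood warning | causes) = 1 − (1−0.02)·∏(1−qᵢ) over the active causes.
For the numerator, keep only rapid snowmelt=true terms: 0.009653 + 0.006067 = 0.015720
The normalizing constant is 0.02·0.974·0.728 + 0.7158·0.974·0.272 + 0.51·0.026·0.728 + 0.8579·0.026·0.272 = 0.219536
Posterior = 0.015720 / 0.219536 ≈ 0.072

Pr(rapid snowmelt | flood warning, ¬heavy upstream rainfall) ≈ 0.072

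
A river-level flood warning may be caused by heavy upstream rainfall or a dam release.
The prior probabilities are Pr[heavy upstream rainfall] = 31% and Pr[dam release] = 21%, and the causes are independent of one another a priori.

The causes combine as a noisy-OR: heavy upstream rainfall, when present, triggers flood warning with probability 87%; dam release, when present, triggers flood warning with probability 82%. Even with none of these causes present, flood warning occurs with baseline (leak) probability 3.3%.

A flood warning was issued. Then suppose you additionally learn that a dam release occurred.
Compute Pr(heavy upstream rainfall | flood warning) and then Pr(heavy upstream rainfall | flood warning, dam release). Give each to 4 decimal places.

Pr(heavy upstream rainfall | flood warning) ≈ 0.6686; Pr(heavy upstream rainfall | flood warning, dam release) ≈ 0.3471

Under noisy-OR, P(flood warning | causes) = 1 − (1−0.033)·∏(1−qᵢ) over the active causes.
Sum P(flood warning|·) weighted by the priors over the 4 (heavy upstream rainfall, dam release) configurations:
  P(flood warning) = 0.033·0.69·0.79 + 0.82594·0.69·0.21 + 0.87429·0.31·0.79 + 0.977372·0.31·0.21
        = 0.017988 + 0.119679 + 0.214114 + 0.063627 = 0.415408
Configurations with heavy upstream rainfall contribute 0.277741, so
  P(heavy upstream rainfall | flood warning) = 0.277741 / 0.415408 ≈ 0.6686

Now condition on the additional information:
P(flood warning | dam release) = 0.82594*0.69 + 0.977372*0.31 = 0.569899 + 0.302985 = 0.872884
The heavy upstream rainfall-present share is 0.977372*0.31 = 0.302985.
P(heavy upstream rainfall | flood warning, dam release) = 0.302985 / 0.872884 ≈ 0.3471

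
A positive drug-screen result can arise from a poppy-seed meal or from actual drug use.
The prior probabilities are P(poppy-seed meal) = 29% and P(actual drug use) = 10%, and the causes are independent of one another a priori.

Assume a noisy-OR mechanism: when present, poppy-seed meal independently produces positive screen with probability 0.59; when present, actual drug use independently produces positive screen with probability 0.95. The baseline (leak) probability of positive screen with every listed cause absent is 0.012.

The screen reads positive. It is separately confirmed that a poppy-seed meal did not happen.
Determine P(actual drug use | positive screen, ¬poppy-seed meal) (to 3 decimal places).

Under noisy-OR, P(positive screen | causes) = 1 − (1−0.012)·∏(1−qᵢ) over the active causes.
Numerator (weight on configurations with actual drug use): 0.9506×0.1 = 0.095060
Denominator P(positive screen | ¬poppy-seed meal): 0.012×0.9 + 0.9506×0.1 = 0.105860
P(actual drug use | positive screen, ¬poppy-seed meal) = 0.095060/0.105860 ≈ 0.898

P(actual drug use | positive screen, ¬poppy-seed meal) ≈ 0.898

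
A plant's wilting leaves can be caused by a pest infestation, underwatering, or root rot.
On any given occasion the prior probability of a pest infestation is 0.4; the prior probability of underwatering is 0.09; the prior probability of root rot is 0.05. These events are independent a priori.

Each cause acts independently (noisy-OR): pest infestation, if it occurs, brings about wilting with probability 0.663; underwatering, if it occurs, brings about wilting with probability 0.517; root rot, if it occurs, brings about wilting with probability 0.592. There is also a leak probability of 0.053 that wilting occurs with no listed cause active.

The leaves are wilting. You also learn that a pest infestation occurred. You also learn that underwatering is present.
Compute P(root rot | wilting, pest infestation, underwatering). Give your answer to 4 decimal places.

P(root rot | wilting, pest infestation, underwatering) ≈ 0.0551

Under noisy-OR, P(wilting | causes) = 1 − (1−0.053)·∏(1−qᵢ) over the active causes.
Enumerate both values of root rot and weight by the priors:
  P(wilting | pest infestation, underwatering) = 0.845856×0.95 + 0.937109×0.05
        = 0.803563 + 0.046855 = 0.850418
The terms with root rot present sum to 0.046855, so
  P(root rot | wilting, pest infestation, underwatering) = 0.046855 / 0.850418 ≈ 0.0551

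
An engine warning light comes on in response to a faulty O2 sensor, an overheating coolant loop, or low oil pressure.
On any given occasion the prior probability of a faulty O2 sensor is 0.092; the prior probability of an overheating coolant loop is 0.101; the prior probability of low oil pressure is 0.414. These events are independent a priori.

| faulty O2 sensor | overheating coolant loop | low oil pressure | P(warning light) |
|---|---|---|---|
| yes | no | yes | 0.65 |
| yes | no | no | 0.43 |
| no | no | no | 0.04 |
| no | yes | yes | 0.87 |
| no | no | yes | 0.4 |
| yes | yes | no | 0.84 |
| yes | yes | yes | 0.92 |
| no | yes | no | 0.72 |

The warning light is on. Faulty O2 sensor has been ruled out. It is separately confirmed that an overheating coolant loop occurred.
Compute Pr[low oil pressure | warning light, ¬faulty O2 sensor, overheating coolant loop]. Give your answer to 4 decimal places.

Pr[low oil pressure | warning light, ¬faulty O2 sensor, overheating coolant loop] ≈ 0.4605

Weight on low oil pressure=true, given the evidence: 0.87×0.414 = 0.360180
Denominator P(warning light | ¬faulty O2 sensor, overheating coolant loop): 0.72×0.586 + 0.87×0.414 = 0.782100
Posterior = 0.360180 / 0.782100 ≈ 0.4605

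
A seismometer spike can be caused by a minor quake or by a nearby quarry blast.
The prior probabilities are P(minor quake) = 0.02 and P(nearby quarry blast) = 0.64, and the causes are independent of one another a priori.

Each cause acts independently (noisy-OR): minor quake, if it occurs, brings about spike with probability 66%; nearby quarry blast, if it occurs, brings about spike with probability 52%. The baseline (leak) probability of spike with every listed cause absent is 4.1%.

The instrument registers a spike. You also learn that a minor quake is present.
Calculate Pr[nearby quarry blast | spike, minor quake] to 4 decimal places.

Pr[nearby quarry blast | spike, minor quake] ≈ 0.6899

Under noisy-OR, P(spike | causes) = 1 − (1−0.041)·∏(1−qᵢ) over the active causes.
For the numerator, keep only nearby quarry blast=true terms: 0.843491*0.64 = 0.539834
Normalizer over all consistent configurations: 0.67394*0.36 + 0.843491*0.64 = 0.782452
Posterior = 0.539834 / 0.782452 ≈ 0.6899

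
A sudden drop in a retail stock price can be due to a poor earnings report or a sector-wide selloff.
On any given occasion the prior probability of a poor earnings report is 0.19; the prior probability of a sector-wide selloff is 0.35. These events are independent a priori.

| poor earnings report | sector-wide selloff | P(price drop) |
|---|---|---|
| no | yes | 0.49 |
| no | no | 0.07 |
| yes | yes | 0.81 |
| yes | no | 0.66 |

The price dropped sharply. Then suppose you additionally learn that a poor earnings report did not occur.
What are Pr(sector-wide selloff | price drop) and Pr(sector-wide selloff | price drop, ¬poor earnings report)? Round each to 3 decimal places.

Pr(sector-wide selloff | price drop) ≈ 0.620; Pr(sector-wide selloff | price drop, ¬poor earnings report) ≈ 0.790

Weight on sector-wide selloff=true, given the evidence: 0.138915 + 0.053865 = 0.192780
The normalizing constant is 0.07*0.81*0.65 + 0.49*0.81*0.35 + 0.66*0.19*0.65 + 0.81*0.19*0.35 = 0.311145
P(sector-wide selloff | price drop) = 0.192780/0.311145 ≈ 0.620

With the extra evidence:
Enumerate both values of sector-wide selloff and weight by the priors:
  P(price drop | ¬poor earnings report) = 0.07·0.65 + 0.49·0.35
        = 0.045500 + 0.171500 = 0.217000
The terms with sector-wide selloff present sum to 0.171500, so
  P(sector-wide selloff | price drop, ¬poor earnings report) = 0.171500 / 0.217000 ≈ 0.790
Ruling out poor earnings report raises the posterior on sector-wide selloff — the flip side of explaining away.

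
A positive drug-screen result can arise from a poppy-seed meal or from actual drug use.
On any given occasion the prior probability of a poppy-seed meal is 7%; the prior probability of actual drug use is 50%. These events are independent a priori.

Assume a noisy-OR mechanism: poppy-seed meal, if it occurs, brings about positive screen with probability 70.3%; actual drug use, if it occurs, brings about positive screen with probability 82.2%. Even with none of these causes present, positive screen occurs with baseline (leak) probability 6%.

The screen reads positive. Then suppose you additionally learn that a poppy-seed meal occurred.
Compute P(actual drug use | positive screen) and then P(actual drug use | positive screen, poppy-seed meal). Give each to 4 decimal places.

P(actual drug use | positive screen) ≈ 0.8878; P(actual drug use | positive screen, poppy-seed meal) ≈ 0.5687

Under noisy-OR, P(positive screen | causes) = 1 − (1−0.06)·∏(1−qᵢ) over the active causes.
Numerator (weight on configurations with actual drug use): 0.387196 + 0.033261 = 0.420457
Normalizer over all consistent configurations: 0.06·0.93·0.5 + 0.83268·0.93·0.5 + 0.72082·0.07·0.5 + 0.950306·0.07·0.5 = 0.473586
Posterior = 0.420457 / 0.473586 ≈ 0.8878

Now condition on the additional information:
By total probability over both values of actual drug use:
  P(positive screen | poppy-seed meal) = 0.72082×0.5 + 0.950306×0.5
        = 0.360410 + 0.475153 = 0.835563
Keeping only the actual drug use-present terms gives 0.475153, so
  P(actual drug use | positive screen, poppy-seed meal) = 0.475153 / 0.835563 ≈ 0.5687
— poppy-seed meal explains away the evidence for actual drug use.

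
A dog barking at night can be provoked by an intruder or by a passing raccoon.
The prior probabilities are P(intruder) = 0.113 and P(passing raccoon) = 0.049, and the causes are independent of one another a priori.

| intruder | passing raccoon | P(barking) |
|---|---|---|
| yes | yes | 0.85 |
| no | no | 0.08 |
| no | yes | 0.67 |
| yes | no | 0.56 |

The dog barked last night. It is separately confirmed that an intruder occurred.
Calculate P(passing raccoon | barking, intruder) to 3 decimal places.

Sum P(barking|·) weighted by the priors over both values of passing raccoon:
  P(barking | intruder) = 0.56·0.951 + 0.85·0.049
        = 0.532560 + 0.041650 = 0.574210
The terms with passing raccoon present sum to 0.041650, so
  P(passing raccoon | barking, intruder) = 0.041650 / 0.574210 ≈ 0.073

P(passing raccoon | barking, intruder) ≈ 0.073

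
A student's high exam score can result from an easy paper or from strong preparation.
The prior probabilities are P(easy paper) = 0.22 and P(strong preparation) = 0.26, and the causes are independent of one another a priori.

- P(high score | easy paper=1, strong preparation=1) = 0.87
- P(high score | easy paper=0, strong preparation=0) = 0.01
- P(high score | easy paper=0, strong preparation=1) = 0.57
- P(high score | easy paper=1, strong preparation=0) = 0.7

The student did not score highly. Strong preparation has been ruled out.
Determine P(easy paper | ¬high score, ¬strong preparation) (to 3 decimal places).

Weight on easy paper=true, given the evidence: 0.3×0.22 = 0.066000
Normalizer over all consistent configurations: 0.99×0.78 + 0.3×0.22 = 0.838200
P(easy paper | ¬high score, ¬strong preparation) = 0.066000/0.838200 ≈ 0.079

P(easy paper | ¬high score, ¬strong preparation) ≈ 0.079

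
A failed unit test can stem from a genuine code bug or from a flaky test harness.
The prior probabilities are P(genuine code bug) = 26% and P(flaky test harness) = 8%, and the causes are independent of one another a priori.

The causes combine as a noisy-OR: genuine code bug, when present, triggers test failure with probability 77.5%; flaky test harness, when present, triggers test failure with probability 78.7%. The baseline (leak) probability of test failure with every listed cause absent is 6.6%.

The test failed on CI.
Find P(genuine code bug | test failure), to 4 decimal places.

Under noisy-OR, P(test failure | causes) = 1 − (1−0.066)·∏(1−qᵢ) over the active causes.
Enumerate the 4 (genuine code bug, flaky test harness) configurations and weight by the priors:
  P(test failure) = 0.066×0.74×0.92 + 0.801058×0.74×0.08 + 0.78985×0.26×0.92 + 0.955238×0.26×0.08
        = 0.044933 + 0.047423 + 0.188932 + 0.019869 = 0.301157
Configurations with genuine code bug contribute 0.208801, so
  P(genuine code bug | test failure) = 0.208801 / 0.301157 ≈ 0.6933

P(genuine code bug | test failure) ≈ 0.6933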